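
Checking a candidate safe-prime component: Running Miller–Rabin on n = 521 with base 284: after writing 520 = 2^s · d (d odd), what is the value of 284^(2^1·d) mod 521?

n − 1 = 520 = 2^3 · 65, so s = 3 and d = 65.
x_0 = 284^65 mod 521 = 1.
x_1 = 1^2 mod 521 = 1.

1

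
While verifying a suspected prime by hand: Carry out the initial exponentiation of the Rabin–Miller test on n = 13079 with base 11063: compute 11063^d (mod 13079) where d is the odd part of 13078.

n − 1 = 13078 = 2^1 · 6539, so s = 1 and d = 6539.
11063^6539 mod 13079 = 3901.

3901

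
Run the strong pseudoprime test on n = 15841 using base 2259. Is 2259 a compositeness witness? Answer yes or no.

n − 1 = 15840 = 2^5 · 495, so s = 5 and d = 495.
x_0 = 2259^495 mod 15841 = 15840.
x_0 = 15840 ≡ −1, so 2259 is not a witness.

no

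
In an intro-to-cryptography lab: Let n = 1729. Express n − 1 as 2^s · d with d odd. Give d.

27

Halving: 1728 → 864 → 432 → 216 → 108 → 54 → 27; 27 is odd.
So 1728 = 2^6 · 27.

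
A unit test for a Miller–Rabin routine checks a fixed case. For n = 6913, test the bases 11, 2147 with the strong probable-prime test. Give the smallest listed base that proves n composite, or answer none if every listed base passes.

n − 1 = 6912 = 2^8 · 27, so s = 8 and d = 27.
Base 11: x_0 = 11^27 mod 6913 = 6494. x_0 is neither 1 nor 6912, so continue squaring. x_1 = 6494^2 mod 6913 = 2736. x_2 = 2736^2 mod 6913 = 5830. x_3 = 5830^2 mod 6913 = 4592. x_4 = 4592^2 mod 6913 = 1814. x_5 = 1814^2 mod 6913 = 8. x_6 = 8^2 mod 6913 = 64. x_7 = 64^2 mod 6913 = 4096. Reached i = s−1 = 7 without hitting −1: 11 is a Miller–Rabin witness and 6913 is composite.
Base 2147: x_0 = 2147^27 mod 6913 = 6450. x_0 is neither 1 nor 6912, so continue squaring. x_1 = 6450^2 mod 6913 = 66. x_2 = 66^2 mod 6913 = 4356. x_3 = 4356^2 mod 6913 = 5464. x_4 = 5464^2 mod 6913 = 4962. x_5 = 4962^2 mod 6913 = 4251. x_6 = 4251^2 mod 6913 = 419. x_7 = 419^2 mod 6913 = 2736. Reached i = s−1 = 7 without hitting −1: 2147 is a Miller–Rabin witness and 6913 is composite.
The smallest witness among the given bases is 11.

11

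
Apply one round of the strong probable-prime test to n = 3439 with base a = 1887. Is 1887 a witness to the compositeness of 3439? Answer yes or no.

n − 1 = 3438 = 2^1 · 1719, so s = 1 and d = 1719.
x_0 = 1887^1719 mod 3439 = 2737.
x_0 ∉ {1, 3438} and s = 1, so 1887 is a Miller–Rabin witness and 3439 is composite.

yes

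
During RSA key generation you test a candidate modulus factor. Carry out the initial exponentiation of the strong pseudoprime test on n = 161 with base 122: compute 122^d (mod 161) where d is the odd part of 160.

n − 1 = 160 = 2^5 · 5, so s = 5 and d = 5.
By repeated squaring, 122^5 ≡ 40 (mod 161).

40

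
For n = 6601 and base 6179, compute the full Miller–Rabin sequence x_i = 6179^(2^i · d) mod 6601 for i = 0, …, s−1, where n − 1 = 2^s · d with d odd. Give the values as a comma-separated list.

4185, 1772, 4509

n − 1 = 6600 = 2^3 · 825, so s = 3 and d = 825.
x_0 = 6179^825 mod 6601 = 4185.
x_1 = 4185^2 mod 6601 = 1772.
x_2 = 1772^2 mod 6601 = 4509.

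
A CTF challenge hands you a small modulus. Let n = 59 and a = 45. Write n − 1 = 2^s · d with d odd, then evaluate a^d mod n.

n − 1 = 58 = 2^1 · 29, so s = 1 and d = 29.
Repeated squaring mod 59: 45^1 ≡ 45, 45^2 ≡ 19, 45^4 ≡ 7, 45^8 ≡ 49, 45^16 ≡ 41.
29 = 16 + 8 + 4 + 1, so 45^29 ≡ 41·49·7·45 ≡ 1 (mod 59).

1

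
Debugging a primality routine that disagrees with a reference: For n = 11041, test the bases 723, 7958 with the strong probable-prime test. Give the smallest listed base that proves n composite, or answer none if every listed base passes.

none

n − 1 = 11040 = 2^5 · 345, so s = 5 and d = 345.
Base 723: x_0 = 723^345 mod 11041 = 11040. x_0 = 11040 ≡ −1, so 723 is not a witness.
Base 7958: x_0 = 7958^345 mod 11041 = 743. x_0 is neither 1 nor 11040, so continue squaring. x_1 = 743^2 mod 11041 = 11040. x_1 ≡ −1, so 7958 is not a witness.
No listed base is a witness for 11041.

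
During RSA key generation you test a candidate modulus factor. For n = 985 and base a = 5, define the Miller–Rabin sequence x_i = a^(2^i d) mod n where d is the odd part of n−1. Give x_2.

n − 1 = 984 = 2^3 · 123, so s = 3 and d = 123.
x_0 = 5^123 mod 985 = 215.
x_1 = 215^2 mod 985 = 915.
x_2 = 915^2 mod 985 = 960.

960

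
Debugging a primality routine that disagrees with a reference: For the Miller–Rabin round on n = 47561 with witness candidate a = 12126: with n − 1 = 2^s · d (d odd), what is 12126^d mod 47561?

n − 1 = 47560 = 2^3 · 5945, so s = 3 and d = 5945.
Repeated squaring mod 47561: 12126^1 ≡ 12126, 12126^2 ≡ 28825, 12126^4 ≡ 37516, 12126^8 ≡ 25144, 12126^16 ≡ 39924, 12126^32 ≡ 13983, 12126^64 ≡ 1018, 12126^128 ≡ 37543, 12126^256 ≡ 6614, 12126^512 ≡ 36437, 12126^1024 ≡ 37215, 12126^2048 ≡ 27466, 12126^4096 ≡ 16135.
5945 = 4096 + 1024 + 512 + 256 + 32 + 16 + 8 + 1, so 12126^5945 ≡ 16135·37215·36437·6614·13983·39924·25144·12126 ≡ 6608 (mod 47561).

6608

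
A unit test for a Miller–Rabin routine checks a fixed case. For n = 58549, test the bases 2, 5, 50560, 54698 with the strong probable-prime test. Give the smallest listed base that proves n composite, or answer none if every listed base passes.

n − 1 = 58548 = 2^2 · 14637, so s = 2 and d = 14637.
Base 2: x_0 = 2^14637 mod 58549 = 7251. x_0 is neither 1 nor 58548, so continue squaring. x_1 = 7251^2 mod 58549 = 58548. x_1 ≡ −1, so 2 is not a witness.
Base 5: x_0 = 5^14637 mod 58549 = 58548. x_0 = 58548 ≡ −1, so 5 is not a witness.
Base 50560: x_0 = 50560^14637 mod 58549 = 7251. x_0 is neither 1 nor 58548, so continue squaring. x_1 = 7251^2 mod 58549 = 58548. x_1 ≡ −1, so 50560 is not a witness.
Base 54698: x_0 = 54698^14637 mod 58549 = 58548. x_0 = 58548 ≡ −1, so 54698 is not a witness.
No listed base is a witness for 58549.

none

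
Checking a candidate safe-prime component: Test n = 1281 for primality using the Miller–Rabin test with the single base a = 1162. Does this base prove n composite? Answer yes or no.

n − 1 = 1280 = 2^8 · 5, so s = 8 and d = 5.
x_0 = 1162^5 mod 1281 = 1036.
x_0 is neither 1 nor 1280, so continue squaring.
x_1 = 1036^2 mod 1281 = 1099.
x_2 = 1099^2 mod 1281 = 1099.
x_3 = 1099^2 mod 1281 = 1099.
x_4 = 1099^2 mod 1281 = 1099.
x_5 = 1099^2 mod 1281 = 1099.
x_6 = 1099^2 mod 1281 = 1099.
x_7 = 1099^2 mod 1281 = 1099.
Reached i = s−1 = 7 without hitting −1: 1162 is a Miller–Rabin witness and 1281 is composite.

yes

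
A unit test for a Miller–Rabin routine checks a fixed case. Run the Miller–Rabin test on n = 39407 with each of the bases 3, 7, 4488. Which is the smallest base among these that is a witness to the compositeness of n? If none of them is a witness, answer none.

3

n − 1 = 39406 = 2^1 · 19703, so s = 1 and d = 19703.
Base 3: x_0 = 3^19703 mod 39407 = 6784. x_0 ∉ {1, 39406} and s = 1, so 3 is a Miller–Rabin witness and 39407 is composite.
Base 7: x_0 = 7^19703 mod 39407 = 30203. x_0 ∉ {1, 39406} and s = 1, so 7 is a Miller–Rabin witness and 39407 is composite.
Base 4488: x_0 = 4488^19703 mod 39407 = 7809. x_0 ∉ {1, 39406} and s = 1, so 4488 is a Miller–Rabin witness and 39407 is composite.
The smallest witness among the given bases is 3.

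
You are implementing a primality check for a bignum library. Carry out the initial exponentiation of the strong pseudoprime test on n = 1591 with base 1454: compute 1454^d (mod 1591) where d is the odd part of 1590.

n − 1 = 1590 = 2^1 · 795, so s = 1 and d = 795.
Repeated squaring mod 1591: 1454^1 ≡ 1454, 1454^2 ≡ 1268, 1454^4 ≡ 914, 1454^8 ≡ 121, 1454^16 ≡ 322, 1454^32 ≡ 269, 1454^64 ≡ 766, 1454^128 ≡ 1268, 1454^256 ≡ 914, 1454^512 ≡ 121.
795 = 512 + 256 + 16 + 8 + 2 + 1, so 1454^795 ≡ 121·914·322·121·1268·1454 ≡ 1516 (mod 1591).

1516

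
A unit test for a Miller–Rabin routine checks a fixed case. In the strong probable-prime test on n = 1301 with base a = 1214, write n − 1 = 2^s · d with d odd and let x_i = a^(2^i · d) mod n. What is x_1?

n − 1 = 1300 = 2^2 · 325, so s = 2 and d = 325.
x_0 = 1214^325 mod 1301 = 51.
x_1 = 51^2 mod 1301 = 1300.

1300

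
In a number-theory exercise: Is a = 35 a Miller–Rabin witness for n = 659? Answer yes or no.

no

n − 1 = 658 = 2^1 · 329, so s = 1 and d = 329.
x_0 = 35^329 mod 659 = 658.
x_0 = 658 ≡ −1, so 35 is not a witness.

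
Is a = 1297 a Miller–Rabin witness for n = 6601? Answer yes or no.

yes

n − 1 = 6600 = 2^3 · 825, so s = 3 and d = 825.
x_0 = 1297^825 mod 6601 = 3704.
x_0 is neither 1 nor 6600, so continue squaring.
x_1 = 3704^2 mod 6601 = 2738.
x_2 = 2738^2 mod 6601 = 4509.
Reached i = s−1 = 2 without hitting −1: 1297 is a Miller–Rabin witness and 6601 is composite.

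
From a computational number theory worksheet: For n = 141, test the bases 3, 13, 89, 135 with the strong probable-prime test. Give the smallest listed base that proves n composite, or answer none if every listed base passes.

n − 1 = 140 = 2^2 · 35, so s = 2 and d = 35.
Base 3: x_0 = 3^35 mod 141 = 12. x_0 is neither 1 nor 140, so continue squaring. x_1 = 12^2 mod 141 = 3. Reached i = s−1 = 1 without hitting −1: 3 is a Miller–Rabin witness and 141 is composite.
Base 13: x_0 = 13^35 mod 141 = 85. x_0 is neither 1 nor 140, so continue squaring. x_1 = 85^2 mod 141 = 34. Reached i = s−1 = 1 without hitting −1: 13 is a Miller–Rabin witness and 141 is composite.
Base 89: x_0 = 89^35 mod 141 = 65. x_0 is neither 1 nor 140, so continue squaring. x_1 = 65^2 mod 141 = 136. Reached i = s−1 = 1 without hitting −1: 89 is a Miller–Rabin witness and 141 is composite.
Base 135: x_0 = 135^35 mod 141 = 57. x_0 is neither 1 nor 140, so continue squaring. x_1 = 57^2 mod 141 = 6. Reached i = s−1 = 1 without hitting −1: 135 is a Miller–Rabin witness and 141 is composite.
The smallest witness among the given bases is 3.

3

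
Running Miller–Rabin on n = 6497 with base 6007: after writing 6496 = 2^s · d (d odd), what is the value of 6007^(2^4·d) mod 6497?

2125

n − 1 = 6496 = 2^5 · 203, so s = 5 and d = 203.
x_0 = 6007^203 mod 6497 = 6344.
x_1 = 6344^2 mod 6497 = 3918.
x_2 = 3918^2 mod 6497 = 4810.
x_3 = 4810^2 mod 6497 = 283.
x_4 = 283^2 mod 6497 = 2125.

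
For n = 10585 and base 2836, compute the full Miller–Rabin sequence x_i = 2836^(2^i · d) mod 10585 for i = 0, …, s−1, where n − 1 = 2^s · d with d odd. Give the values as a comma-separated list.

9281, 6816, 291

n − 1 = 10584 = 2^3 · 1323, so s = 3 and d = 1323.
x_0 = 2836^1323 mod 10585 = 9281.
x_1 = 9281^2 mod 10585 = 6816.
x_2 = 6816^2 mod 10585 = 291.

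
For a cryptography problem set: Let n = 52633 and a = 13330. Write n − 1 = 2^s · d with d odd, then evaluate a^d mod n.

n − 1 = 52632 = 2^3 · 6579, so s = 3 and d = 6579.
Repeated squaring mod 52633: 13330^1 ≡ 13330, 13330^2 ≡ 52525, 13330^4 ≡ 11664, 13330^8 ≡ 45224, 13330^16 ≡ 49695, 13330^32 ≡ 32, 13330^64 ≡ 1024, 13330^128 ≡ 48549, 13330^256 ≡ 47028, 13330^512 ≡ 46757, 13330^1024 ≡ 128, 13330^2048 ≡ 16384, 13330^4096 ≡ 7156.
6579 = 4096 + 2048 + 256 + 128 + 32 + 16 + 2 + 1, so 13330^6579 ≡ 7156·16384·47028·48549·32·49695·52525·13330 ≡ 15758 (mod 52633).

15758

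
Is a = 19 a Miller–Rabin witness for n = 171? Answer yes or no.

n − 1 = 170 = 2^1 · 85, so s = 1 and d = 85.
x_0 = 19^85 mod 171 = 19.
x_0 ∉ {1, 170} and s = 1, so 19 is a Miller–Rabin witness and 171 is composite.

yes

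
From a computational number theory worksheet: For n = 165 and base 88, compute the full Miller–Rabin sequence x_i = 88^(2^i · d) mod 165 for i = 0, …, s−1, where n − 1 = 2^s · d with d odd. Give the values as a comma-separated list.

88, 154

n − 1 = 164 = 2^2 · 41, so s = 2 and d = 41.
x_0 = 88^41 mod 165 = 88.
x_1 = 88^2 mod 165 = 154.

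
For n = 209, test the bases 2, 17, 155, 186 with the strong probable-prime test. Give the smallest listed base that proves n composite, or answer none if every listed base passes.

2

n − 1 = 208 = 2^4 · 13, so s = 4 and d = 13.
Base 2: x_0 = 2^13 mod 209 = 41. x_0 is neither 1 nor 208, so continue squaring. x_1 = 41^2 mod 209 = 9. x_2 = 9^2 mod 209 = 81. x_3 = 81^2 mod 209 = 82. Reached i = s−1 = 3 without hitting −1: 2 is a Miller–Rabin witness and 209 is composite.
Base 17: x_0 = 17^13 mod 209 = 73. x_0 is neither 1 nor 208, so continue squaring. x_1 = 73^2 mod 209 = 104. x_2 = 104^2 mod 209 = 157. x_3 = 157^2 mod 209 = 196. Reached i = s−1 = 3 without hitting −1: 17 is a Miller–Rabin witness and 209 is composite.
Base 155: x_0 = 155^13 mod 209 = 166. x_0 is neither 1 nor 208, so continue squaring. x_1 = 166^2 mod 209 = 177. x_2 = 177^2 mod 209 = 188. x_3 = 188^2 mod 209 = 23. Reached i = s−1 = 3 without hitting −1: 155 is a Miller–Rabin witness and 209 is composite.
Base 186: x_0 = 186^13 mod 209 = 10. x_0 is neither 1 nor 208, so continue squaring. x_1 = 10^2 mod 209 = 100. x_2 = 100^2 mod 209 = 177. x_3 = 177^2 mod 209 = 188. Reached i = s−1 = 3 without hitting −1: 186 is a Miller–Rabin witness and 209 is composite.
The smallest witness among the given bases is 2.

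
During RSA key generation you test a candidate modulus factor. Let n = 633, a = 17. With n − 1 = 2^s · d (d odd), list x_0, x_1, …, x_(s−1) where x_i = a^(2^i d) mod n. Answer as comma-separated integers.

n − 1 = 632 = 2^3 · 79, so s = 3 and d = 79.
x_0 = 17^79 mod 633 = 116.
x_1 = 116^2 mod 633 = 163.
x_2 = 163^2 mod 633 = 616.

116, 163, 616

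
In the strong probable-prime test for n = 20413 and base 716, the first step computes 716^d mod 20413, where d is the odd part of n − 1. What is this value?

n − 1 = 20412 = 2^2 · 5103, so s = 2 and d = 5103.
716^5103 mod 20413 = 18159.

18159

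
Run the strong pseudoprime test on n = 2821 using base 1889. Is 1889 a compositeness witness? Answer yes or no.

n − 1 = 2820 = 2^2 · 705, so s = 2 and d = 705.
By repeated squaring, 1889^705 ≡ 2820 (mod 2821).
x_0 = 1889^705 mod 2821 = 2820.
x_0 = 2820 ≡ −1, so 1889 is not a witness.

no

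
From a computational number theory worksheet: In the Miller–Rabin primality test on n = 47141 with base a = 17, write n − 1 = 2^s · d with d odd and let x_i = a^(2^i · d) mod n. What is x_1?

n − 1 = 47140 = 2^2 · 11785, so s = 2 and d = 11785.
x_0 = 17^11785 mod 47141 = 15249.
x_1 = 15249^2 mod 47141 = 32589.

32589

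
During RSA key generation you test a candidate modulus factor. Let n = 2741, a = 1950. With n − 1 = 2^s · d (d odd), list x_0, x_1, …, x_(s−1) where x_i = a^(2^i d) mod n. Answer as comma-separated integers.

n − 1 = 2740 = 2^2 · 685, so s = 2 and d = 685.
x_0 = 1950^685 mod 2741 = 2085.
x_1 = 2085^2 mod 2741 = 2740.

2085, 2740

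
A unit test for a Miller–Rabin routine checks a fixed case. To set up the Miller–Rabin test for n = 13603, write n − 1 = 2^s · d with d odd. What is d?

Halving: 13602 → 6801; 6801 is odd.
So 13602 = 2^1 · 6801.

6801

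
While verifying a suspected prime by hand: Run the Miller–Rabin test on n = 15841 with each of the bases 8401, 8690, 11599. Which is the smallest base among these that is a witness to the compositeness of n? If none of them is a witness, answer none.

8401

n − 1 = 15840 = 2^5 · 495, so s = 5 and d = 495.
Base 8401: x_0 = 8401^495 mod 15841 = 14043. x_0 is neither 1 nor 15840, so continue squaring. x_1 = 14043^2 mod 15841 = 1240. x_2 = 1240^2 mod 15841 = 1023. x_3 = 1023^2 mod 15841 = 1023. x_4 = 1023^2 mod 15841 = 1023. Reached i = s−1 = 4 without hitting −1: 8401 is a Miller–Rabin witness and 15841 is composite.
Base 8690: x_0 = 8690^495 mod 15841 = 10758. x_0 is neither 1 nor 15840, so continue squaring. x_1 = 10758^2 mod 15841 = 218. x_2 = 218^2 mod 15841 = 1. x_2 = 1 but x_1 ≠ ±1, a nontrivial square root of 1 — 8690 is a witness and 15841 is composite.
Base 11599: x_0 = 11599^495 mod 15841 = 7007. x_0 is neither 1 nor 15840, so continue squaring. x_1 = 7007^2 mod 15841 = 6790. x_2 = 6790^2 mod 15841 = 6790. x_3 = 6790^2 mod 15841 = 6790. x_4 = 6790^2 mod 15841 = 6790. Reached i = s−1 = 4 without hitting −1: 11599 is a Miller–Rabin witness and 15841 is composite.
The smallest witness among the given bases is 8401.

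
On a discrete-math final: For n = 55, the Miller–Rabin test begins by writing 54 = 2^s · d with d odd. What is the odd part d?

Halving: 54 → 27; 27 is odd.
So 54 = 2^1 · 27.

27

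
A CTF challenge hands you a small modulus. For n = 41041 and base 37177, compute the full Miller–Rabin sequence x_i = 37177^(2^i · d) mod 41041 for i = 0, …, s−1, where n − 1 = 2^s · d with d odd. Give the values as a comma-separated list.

n − 1 = 41040 = 2^4 · 2565, so s = 4 and d = 2565.
x_0 = 37177^2565 mod 41041 = 11725.
x_1 = 11725^2 mod 41041 = 29316.
x_2 = 29316^2 mod 41041 = 29316.
x_3 = 29316^2 mod 41041 = 29316.

11725, 29316, 29316, 29316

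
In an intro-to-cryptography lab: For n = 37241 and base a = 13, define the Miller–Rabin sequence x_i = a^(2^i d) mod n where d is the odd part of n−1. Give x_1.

n − 1 = 37240 = 2^3 · 4655, so s = 3 and d = 4655.
x_0 = 13^4655 mod 37241 = 605.
x_1 = 605^2 mod 37241 = 30856.

30856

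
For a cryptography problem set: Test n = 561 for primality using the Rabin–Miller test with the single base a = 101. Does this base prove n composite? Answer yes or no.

no

n − 1 = 560 = 2^4 · 35, so s = 4 and d = 35.
x_0 = 101^35 mod 561 = 560.
x_0 = 560 ≡ −1, so 101 is not a witness.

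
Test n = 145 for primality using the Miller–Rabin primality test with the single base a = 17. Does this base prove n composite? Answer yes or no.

n − 1 = 144 = 2^4 · 9, so s = 4 and d = 9.
x_0 = 17^9 mod 145 = 17.
x_0 is neither 1 nor 144, so continue squaring.
x_1 = 17^2 mod 145 = 144.
x_1 ≡ −1, so 17 is not a witness.

no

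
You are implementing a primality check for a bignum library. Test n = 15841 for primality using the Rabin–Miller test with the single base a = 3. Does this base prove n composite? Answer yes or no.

yes

n − 1 = 15840 = 2^5 · 495, so s = 5 and d = 495.
By repeated squaring, 3^495 ≡ 12802 (mod 15841).
x_0 = 3^495 mod 15841 = 12802.
x_0 is neither 1 nor 15840, so continue squaring.
x_1 = 12802^2 mod 15841 = 218.
x_2 = 218^2 mod 15841 = 1.
x_2 = 1 but x_1 ≠ ±1, a nontrivial square root of 1 — 3 is a witness and 15841 is composite.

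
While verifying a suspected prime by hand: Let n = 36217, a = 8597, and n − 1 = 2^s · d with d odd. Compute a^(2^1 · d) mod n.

n − 1 = 36216 = 2^3 · 4527, so s = 3 and d = 4527.
Repeated squaring mod 36217: 8597^1 ≡ 8597, 8597^2 ≡ 25729, 8597^4 ≡ 7115, 8597^8 ≡ 28076, 8597^16 ≡ 34988, 8597^32 ≡ 25544, 8597^64 ≡ 10464, 8597^128 ≡ 11305, 8597^256 ≡ 29449, 8597^512 ≡ 27536, 8597^1024 ≡ 28401, 8597^2048 ≡ 27994, 8597^4096 ≡ 590.
4527 = 4096 + 256 + 128 + 32 + 8 + 4 + 2 + 1, so 8597^4527 ≡ 590·29449·11305·25544·28076·7115·25729·8597 ≡ 24239 (mod 36217).
x_0 = 24239.
x_1 = 24239^2 mod 36217 = 16947.

16947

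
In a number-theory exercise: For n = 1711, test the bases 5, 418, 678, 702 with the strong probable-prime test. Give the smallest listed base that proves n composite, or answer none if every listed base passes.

n − 1 = 1710 = 2^1 · 855, so s = 1 and d = 855.
Base 5: x_0 = 5^855 mod 1711 = 730. x_0 ∉ {1, 1710} and s = 1, so 5 is a Miller–Rabin witness and 1711 is composite.
Base 418: x_0 = 418^855 mod 1711 = 1438. x_0 ∉ {1, 1710} and s = 1, so 418 is a Miller–Rabin witness and 1711 is composite.
Base 678: x_0 = 678^855 mod 1711 = 685. x_0 ∉ {1, 1710} and s = 1, so 678 is a Miller–Rabin witness and 1711 is composite.
Base 702: x_0 = 702^855 mod 1711 = 1659. x_0 ∉ {1, 1710} and s = 1, so 702 is a Miller–Rabin witness and 1711 is composite.
The smallest witness among the given bases is 5.

5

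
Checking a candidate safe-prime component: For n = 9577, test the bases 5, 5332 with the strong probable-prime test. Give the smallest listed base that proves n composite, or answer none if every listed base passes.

n − 1 = 9576 = 2^3 · 1197, so s = 3 and d = 1197.
Base 5: x_0 = 5^1197 mod 9577 = 1505. x_0 is neither 1 nor 9576, so continue squaring. x_1 = 1505^2 mod 9577 = 4853. x_2 = 4853^2 mod 9577 = 1766. Reached i = s−1 = 2 without hitting −1: 5 is a Miller–Rabin witness and 9577 is composite.
Base 5332: x_0 = 5332^1197 mod 9577 = 9184. x_0 is neither 1 nor 9576, so continue squaring. x_1 = 9184^2 mod 9577 = 1217. x_2 = 1217^2 mod 9577 = 6231. Reached i = s−1 = 2 without hitting −1: 5332 is a Miller–Rabin witness and 9577 is composite.
The smallest witness among the given bases is 5.

5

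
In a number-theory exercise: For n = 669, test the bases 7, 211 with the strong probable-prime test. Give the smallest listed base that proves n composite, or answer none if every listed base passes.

7

n − 1 = 668 = 2^2 · 167, so s = 2 and d = 167.
Base 7: x_0 = 7^167 mod 669 = 643. x_0 is neither 1 nor 668, so continue squaring. x_1 = 643^2 mod 669 = 7. Reached i = s−1 = 1 without hitting −1: 7 is a Miller–Rabin witness and 669 is composite.
Base 211: x_0 = 211^167 mod 669 = 511. x_0 is neither 1 nor 668, so continue squaring. x_1 = 511^2 mod 669 = 211. Reached i = s−1 = 1 without hitting −1: 211 is a Miller–Rabin witness and 669 is composite.
The smallest witness among the given bases is 7.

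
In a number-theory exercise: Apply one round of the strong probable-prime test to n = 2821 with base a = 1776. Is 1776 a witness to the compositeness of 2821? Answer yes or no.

yes

n − 1 = 2820 = 2^2 · 705, so s = 2 and d = 705.
x_0 = 1776^705 mod 2821 = 125.
x_0 is neither 1 nor 2820, so continue squaring.
x_1 = 125^2 mod 2821 = 1520.
Reached i = s−1 = 1 without hitting −1: 1776 is a Miller–Rabin witness and 2821 is composite.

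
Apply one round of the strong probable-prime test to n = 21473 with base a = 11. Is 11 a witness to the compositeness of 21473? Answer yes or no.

yes

n − 1 = 21472 = 2^5 · 671, so s = 5 and d = 671.
x_0 = 11^671 mod 21473 = 17819.
x_0 is neither 1 nor 21472, so continue squaring.
x_1 = 17819^2 mod 21473 = 16983.
x_2 = 16983^2 mod 21473 = 18426.
x_3 = 18426^2 mod 21473 = 7873.
x_4 = 7873^2 mod 21473 = 13051.
Reached i = s−1 = 4 without hitting −1: 11 is a Miller–Rabin witness and 21473 is composite.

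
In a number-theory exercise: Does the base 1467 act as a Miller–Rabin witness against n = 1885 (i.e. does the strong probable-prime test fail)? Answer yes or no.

no

n − 1 = 1884 = 2^2 · 471, so s = 2 and d = 471.
x_0 = 1467^471 mod 1885 = 1578.
x_0 is neither 1 nor 1884, so continue squaring.
x_1 = 1578^2 mod 1885 = 1884.
x_1 ≡ −1, so 1467 is not a witness.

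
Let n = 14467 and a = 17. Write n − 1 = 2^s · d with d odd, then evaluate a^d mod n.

1207

n − 1 = 14466 = 2^1 · 7233, so s = 1 and d = 7233.
17^7233 mod 14467 = 1207.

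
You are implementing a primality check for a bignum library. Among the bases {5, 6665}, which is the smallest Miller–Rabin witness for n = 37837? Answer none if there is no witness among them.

5

n − 1 = 37836 = 2^2 · 9459, so s = 2 and d = 9459.
Base 5: x_0 = 5^9459 mod 37837 = 23666. x_0 is neither 1 nor 37836, so continue squaring. x_1 = 23666^2 mod 37837 = 16282. Reached i = s−1 = 1 without hitting −1: 5 is a Miller–Rabin witness and 37837 is composite.
Base 6665: x_0 = 6665^9459 mod 37837 = 1452. x_0 is neither 1 nor 37836, so continue squaring. x_1 = 1452^2 mod 37837 = 27269. Reached i = s−1 = 1 without hitting −1: 6665 is a Miller–Rabin witness and 37837 is composite.
The smallest witness among the given bases is 5.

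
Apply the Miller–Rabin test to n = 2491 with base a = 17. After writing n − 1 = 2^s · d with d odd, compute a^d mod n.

2375

n − 1 = 2490 = 2^1 · 1245, so s = 1 and d = 1245.
17^1245 mod 2491 = 2375.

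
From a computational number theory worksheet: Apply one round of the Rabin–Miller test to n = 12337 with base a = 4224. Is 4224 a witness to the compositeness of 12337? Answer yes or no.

yes

n − 1 = 12336 = 2^4 · 771, so s = 4 and d = 771.
x_0 = 4224^771 mod 12337 = 168.
x_0 is neither 1 nor 12336, so continue squaring.
x_1 = 168^2 mod 12337 = 3550.
x_2 = 3550^2 mod 12337 = 6423.
x_3 = 6423^2 mod 12337 = 1.
x_3 = 1 but x_2 ≠ ±1, a nontrivial square root of 1 — 4224 is a witness and 12337 is composite.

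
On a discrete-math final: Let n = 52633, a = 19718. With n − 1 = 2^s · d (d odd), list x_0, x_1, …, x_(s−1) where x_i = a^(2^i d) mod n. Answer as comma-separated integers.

n − 1 = 52632 = 2^3 · 6579, so s = 3 and d = 6579.
x_0 = 19718^6579 mod 52633 = 11535.
x_1 = 11535^2 mod 52633 = 1.
x_2 = 1^2 mod 52633 = 1.

11535, 1, 1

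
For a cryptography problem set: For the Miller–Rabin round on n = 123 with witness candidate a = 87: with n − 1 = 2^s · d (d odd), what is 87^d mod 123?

87

n − 1 = 122 = 2^1 · 61, so s = 1 and d = 61.
Repeated squaring mod 123: 87^1 ≡ 87, 87^2 ≡ 66, 87^4 ≡ 51, 87^8 ≡ 18, 87^16 ≡ 78, 87^32 ≡ 57.
61 = 32 + 16 + 8 + 4 + 1, so 87^61 ≡ 57·78·18·51·87 ≡ 87 (mod 123).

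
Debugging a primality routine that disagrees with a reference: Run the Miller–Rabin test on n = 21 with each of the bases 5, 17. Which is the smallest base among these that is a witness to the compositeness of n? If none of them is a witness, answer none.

5

n − 1 = 20 = 2^2 · 5, so s = 2 and d = 5.
Base 5: x_0 = 5^5 mod 21 = 17. x_0 is neither 1 nor 20, so continue squaring. x_1 = 17^2 mod 21 = 16. Reached i = s−1 = 1 without hitting −1: 5 is a Miller–Rabin witness and 21 is composite.
Base 17: x_0 = 17^5 mod 21 = 5. x_0 is neither 1 nor 20, so continue squaring. x_1 = 5^2 mod 21 = 4. Reached i = s−1 = 1 without hitting −1: 17 is a Miller–Rabin witness and 21 is composite.
The smallest witness among the given bases is 5.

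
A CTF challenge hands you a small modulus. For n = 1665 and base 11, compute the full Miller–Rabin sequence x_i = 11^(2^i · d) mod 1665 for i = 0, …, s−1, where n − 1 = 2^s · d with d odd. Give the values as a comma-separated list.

11, 121, 1321, 121, 1321, 121, 1321

n − 1 = 1664 = 2^7 · 13, so s = 7 and d = 13.
x_0 = 11^13 mod 1665 = 11.
x_1 = 11^2 mod 1665 = 121.
x_2 = 121^2 mod 1665 = 1321.
x_3 = 1321^2 mod 1665 = 121.
x_4 = 121^2 mod 1665 = 1321.
x_5 = 1321^2 mod 1665 = 121.
x_6 = 121^2 mod 1665 = 1321.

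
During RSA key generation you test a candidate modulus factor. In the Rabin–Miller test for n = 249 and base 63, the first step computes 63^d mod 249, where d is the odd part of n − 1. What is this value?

114

n − 1 = 248 = 2^3 · 31, so s = 3 and d = 31.
Repeated squaring mod 249: 63^1 ≡ 63, 63^2 ≡ 234, 63^4 ≡ 225, 63^8 ≡ 78, 63^16 ≡ 108.
31 = 16 + 8 + 4 + 2 + 1, so 63^31 ≡ 108·78·225·234·63 ≡ 114 (mod 249).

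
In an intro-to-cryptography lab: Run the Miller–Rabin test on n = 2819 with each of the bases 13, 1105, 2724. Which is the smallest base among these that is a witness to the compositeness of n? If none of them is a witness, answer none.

n − 1 = 2818 = 2^1 · 1409, so s = 1 and d = 1409.
Base 13: x_0 = 13^1409 mod 2819 = 2818. x_0 = 2818 ≡ −1, so 13 is not a witness.
Base 1105: x_0 = 1105^1409 mod 2819 = 1. x_0 = 1, so 1105 is not a witness.
Base 2724: x_0 = 2724^1409 mod 2819 = 1. x_0 = 1, so 2724 is not a witness.
No listed base is a witness for 2819.

none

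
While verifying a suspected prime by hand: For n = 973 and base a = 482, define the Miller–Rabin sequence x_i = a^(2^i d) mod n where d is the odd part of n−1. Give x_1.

n − 1 = 972 = 2^2 · 243, so s = 2 and d = 243.
Repeated squaring mod 973: 482^1 ≡ 482, 482^2 ≡ 750, 482^4 ≡ 106, 482^8 ≡ 533, 482^16 ≡ 946, 482^32 ≡ 729, 482^64 ≡ 183, 482^128 ≡ 407.
243 = 128 + 64 + 32 + 16 + 2 + 1, so 482^243 ≡ 407·183·729·946·750·482 ≡ 685 (mod 973).
x_0 = 685.
x_1 = 685^2 mod 973 = 239.

239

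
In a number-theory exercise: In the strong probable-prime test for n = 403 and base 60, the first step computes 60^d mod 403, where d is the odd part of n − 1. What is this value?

n − 1 = 402 = 2^1 · 201, so s = 1 and d = 201.
60^201 mod 403 = 60.

60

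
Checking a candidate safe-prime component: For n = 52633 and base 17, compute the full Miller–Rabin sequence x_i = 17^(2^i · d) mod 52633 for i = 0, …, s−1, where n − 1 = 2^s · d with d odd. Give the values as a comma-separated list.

825, 49029, 41098

n − 1 = 52632 = 2^3 · 6579, so s = 3 and d = 6579.
x_0 = 17^6579 mod 52633 = 825.
x_1 = 825^2 mod 52633 = 49029.
x_2 = 49029^2 mod 52633 = 41098.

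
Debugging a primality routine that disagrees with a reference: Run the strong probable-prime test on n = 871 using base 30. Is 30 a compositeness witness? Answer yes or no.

no

n − 1 = 870 = 2^1 · 435, so s = 1 and d = 435.
x_0 = 30^435 mod 871 = 870.
x_0 = 870 ≡ −1, so 30 is not a witness.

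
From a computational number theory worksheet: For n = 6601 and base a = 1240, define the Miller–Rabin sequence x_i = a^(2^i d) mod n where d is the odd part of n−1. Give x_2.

n − 1 = 6600 = 2^3 · 825, so s = 3 and d = 825.
x_0 = 1240^825 mod 6601 = 1149.
x_1 = 1149^2 mod 6601 = 1.
x_2 = 1^2 mod 6601 = 1.

1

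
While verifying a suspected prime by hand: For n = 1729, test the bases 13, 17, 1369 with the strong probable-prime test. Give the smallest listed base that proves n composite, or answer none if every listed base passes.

n − 1 = 1728 = 2^6 · 27, so s = 6 and d = 27.
Base 13: x_0 = 13^27 mod 1729 = 1196. x_0 is neither 1 nor 1728, so continue squaring. x_1 = 1196^2 mod 1729 = 533. x_2 = 533^2 mod 1729 = 533. x_3 = 533^2 mod 1729 = 533. x_4 = 533^2 mod 1729 = 533. x_5 = 533^2 mod 1729 = 533. Reached i = s−1 = 5 without hitting −1: 13 is a Miller–Rabin witness and 1729 is composite.
Base 17: x_0 = 17^27 mod 1729 = 818. x_0 is neither 1 nor 1728, so continue squaring. x_1 = 818^2 mod 1729 = 1. x_1 = 1 but x_0 ≠ ±1, a nontrivial square root of 1 — 17 is a witness and 1729 is composite.
Base 1369: x_0 = 1369^27 mod 1729 = 1065. x_0 is neither 1 nor 1728, so continue squaring. x_1 = 1065^2 mod 1729 = 1. x_1 = 1 but x_0 ≠ ±1, a nontrivial square root of 1 — 1369 is a witness and 1729 is composite.
The smallest witness among the given bases is 13.

13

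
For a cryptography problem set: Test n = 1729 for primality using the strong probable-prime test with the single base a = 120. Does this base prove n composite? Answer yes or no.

no

n − 1 = 1728 = 2^6 · 27, so s = 6 and d = 27.
x_0 = 120^27 mod 1729 = 1.
x_0 = 1, so 120 is not a witness.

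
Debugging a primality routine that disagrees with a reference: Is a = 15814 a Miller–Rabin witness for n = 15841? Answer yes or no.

yes

n − 1 = 15840 = 2^5 · 495, so s = 5 and d = 495.
x_0 = 15814^495 mod 15841 = 13021.
x_0 is neither 1 nor 15840, so continue squaring.
x_1 = 13021^2 mod 15841 = 218.
x_2 = 218^2 mod 15841 = 1.
x_2 = 1 but x_1 ≠ ±1, a nontrivial square root of 1 — 15814 is a witness and 15841 is composite.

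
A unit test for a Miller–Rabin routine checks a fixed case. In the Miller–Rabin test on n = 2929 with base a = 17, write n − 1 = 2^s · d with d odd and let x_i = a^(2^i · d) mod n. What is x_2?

2814

n − 1 = 2928 = 2^4 · 183, so s = 4 and d = 183.
x_0 = 17^183 mod 2929 = 1984.
x_1 = 1984^2 mod 2929 = 2609.
x_2 = 2609^2 mod 2929 = 2814.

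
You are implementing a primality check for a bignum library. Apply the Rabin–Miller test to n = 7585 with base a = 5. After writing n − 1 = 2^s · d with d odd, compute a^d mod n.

n − 1 = 7584 = 2^5 · 237, so s = 5 and d = 237.
5^237 mod 7585 = 800.

800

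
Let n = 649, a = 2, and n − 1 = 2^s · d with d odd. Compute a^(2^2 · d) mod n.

27

n − 1 = 648 = 2^3 · 81, so s = 3 and d = 81.
Repeated squaring mod 649: 2^1 ≡ 2, 2^2 ≡ 4, 2^4 ≡ 16, 2^8 ≡ 256, 2^16 ≡ 636, 2^32 ≡ 169, 2^64 ≡ 5.
81 = 64 + 16 + 1, so 2^81 ≡ 5·636·2 ≡ 519 (mod 649).
x_0 = 519.
x_1 = 519^2 mod 649 = 26.
x_2 = 26^2 mod 649 = 27.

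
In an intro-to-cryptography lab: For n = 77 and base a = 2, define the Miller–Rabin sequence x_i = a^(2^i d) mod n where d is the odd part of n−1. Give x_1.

n − 1 = 76 = 2^2 · 19, so s = 2 and d = 19.
Repeated squaring mod 77: 2^1 ≡ 2, 2^2 ≡ 4, 2^4 ≡ 16, 2^8 ≡ 25, 2^16 ≡ 9.
19 = 16 + 2 + 1, so 2^19 ≡ 9·4·2 ≡ 72 (mod 77).
x_0 = 72.
x_1 = 72^2 mod 77 = 25.

25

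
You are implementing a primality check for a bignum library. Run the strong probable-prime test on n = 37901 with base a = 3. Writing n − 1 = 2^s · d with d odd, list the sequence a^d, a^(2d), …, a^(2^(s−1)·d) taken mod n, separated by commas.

n − 1 = 37900 = 2^2 · 9475, so s = 2 and d = 9475.
x_0 = 3^9475 mod 37901 = 26877.
x_1 = 26877^2 mod 37901 = 17970.

26877, 17970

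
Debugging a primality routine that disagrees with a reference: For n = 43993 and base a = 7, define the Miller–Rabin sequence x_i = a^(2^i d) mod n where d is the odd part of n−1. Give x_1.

n − 1 = 43992 = 2^3 · 5499, so s = 3 and d = 5499.
x_0 = 7^5499 mod 43993 = 36853.
x_1 = 36853^2 mod 43993 = 35706.

35706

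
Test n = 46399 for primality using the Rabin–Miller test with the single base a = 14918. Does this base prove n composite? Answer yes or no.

no

n − 1 = 46398 = 2^1 · 23199, so s = 1 and d = 23199.
Repeated squaring mod 46399: 14918^1 ≡ 14918, 14918^2 ≡ 17120, 14918^4 ≡ 38316, 14918^8 ≡ 5097, 14918^16 ≡ 42368, 14918^32 ≡ 9311, 14918^64 ≡ 21389, 14918^128 ≡ 41580, 14918^256 ≡ 23261, 14918^512 ≡ 15382, 14918^1024 ≡ 17423, 14918^2048 ≡ 18671, 14918^4096 ≡ 10554, 14918^8192 ≡ 29316, 14918^16384 ≡ 25578.
23199 = 16384 + 4096 + 2048 + 512 + 128 + 16 + 8 + 4 + 2 + 1, so 14918^23199 ≡ 25578·10554·18671·15382·41580·42368·5097·38316·17120·14918 ≡ 1 (mod 46399).
x_0 = 14918^23199 mod 46399 = 1.
x_0 = 1, so 14918 is not a witness.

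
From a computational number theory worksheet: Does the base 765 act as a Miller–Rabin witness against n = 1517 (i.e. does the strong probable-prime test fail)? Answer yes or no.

n − 1 = 1516 = 2^2 · 379, so s = 2 and d = 379.
x_0 = 765^379 mod 1517 = 987.
x_0 is neither 1 nor 1516, so continue squaring.
x_1 = 987^2 mod 1517 = 255.
Reached i = s−1 = 1 without hitting −1: 765 is a Miller–Rabin witness and 1517 is composite.

yes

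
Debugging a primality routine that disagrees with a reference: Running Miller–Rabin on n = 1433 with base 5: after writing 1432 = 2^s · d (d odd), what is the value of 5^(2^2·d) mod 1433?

n − 1 = 1432 = 2^3 · 179, so s = 3 and d = 179.
x_0 = 5^179 mod 1433 = 926.
x_1 = 926^2 mod 1433 = 542.
x_2 = 542^2 mod 1433 = 1432.

1432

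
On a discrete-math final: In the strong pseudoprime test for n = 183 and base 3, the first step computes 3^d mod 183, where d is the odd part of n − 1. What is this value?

3

n − 1 = 182 = 2^1 · 91, so s = 1 and d = 91.
3^91 mod 183 = 3.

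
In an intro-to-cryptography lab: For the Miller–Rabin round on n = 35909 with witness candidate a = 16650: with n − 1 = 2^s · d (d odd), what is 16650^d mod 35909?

n − 1 = 35908 = 2^2 · 8977, so s = 2 and d = 8977.
Repeated squaring mod 35909: 16650^1 ≡ 16650, 16650^2 ≡ 5020, 16650^4 ≡ 28191, 16650^8 ≡ 30402, 16650^16 ≡ 19853, 16650^32 ≡ 4425, 16650^64 ≡ 10220, 16650^128 ≡ 25028, 16650^256 ≡ 4188, 16650^512 ≡ 15752, 16650^1024 ≡ 30223, 16650^2048 ≡ 12496, 16650^4096 ≡ 17684, 16650^8192 ≡ 28284.
8977 = 8192 + 512 + 256 + 16 + 1, so 16650^8977 ≡ 28284·15752·4188·19853·16650 ≡ 14443 (mod 35909).

14443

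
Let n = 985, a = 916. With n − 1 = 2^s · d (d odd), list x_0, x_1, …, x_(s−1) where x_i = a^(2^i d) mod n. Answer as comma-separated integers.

711, 216, 361

n − 1 = 984 = 2^3 · 123, so s = 3 and d = 123.
x_0 = 916^123 mod 985 = 711.
x_1 = 711^2 mod 985 = 216.
x_2 = 216^2 mod 985 = 361.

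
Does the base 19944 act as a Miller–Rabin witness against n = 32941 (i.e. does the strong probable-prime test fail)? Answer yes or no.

no

n − 1 = 32940 = 2^2 · 8235, so s = 2 and d = 8235.
x_0 = 19944^8235 mod 32941 = 1104.
x_0 is neither 1 nor 32940, so continue squaring.
x_1 = 1104^2 mod 32941 = 32940.
x_1 ≡ −1, so 19944 is not a witness.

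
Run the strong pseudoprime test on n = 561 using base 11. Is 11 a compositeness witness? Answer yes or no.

yes

n − 1 = 560 = 2^4 · 35, so s = 4 and d = 35.
By repeated squaring, 11^35 ≡ 209 (mod 561).
x_0 = 11^35 mod 561 = 209.
x_0 is neither 1 nor 560, so continue squaring.
x_1 = 209^2 mod 561 = 484.
x_2 = 484^2 mod 561 = 319.
x_3 = 319^2 mod 561 = 220.
Reached i = s−1 = 3 without hitting −1: 11 is a Miller–Rabin witness and 561 is composite.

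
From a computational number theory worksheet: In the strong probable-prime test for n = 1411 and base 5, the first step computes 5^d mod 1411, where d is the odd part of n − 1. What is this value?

56

n − 1 = 1410 = 2^1 · 705, so s = 1 and d = 705.
5^705 mod 1411 = 56.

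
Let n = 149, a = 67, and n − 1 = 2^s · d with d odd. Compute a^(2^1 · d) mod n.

1

n − 1 = 148 = 2^2 · 37, so s = 2 and d = 37.
x_0 = 67^37 mod 149 = 1.
x_1 = 1^2 mod 149 = 1.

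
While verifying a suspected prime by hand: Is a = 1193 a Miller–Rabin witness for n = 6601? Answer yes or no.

n − 1 = 6600 = 2^3 · 825, so s = 3 and d = 825.
x_0 = 1193^825 mod 6601 = 6600.
x_0 = 6600 ≡ −1, so 1193 is not a witness.

no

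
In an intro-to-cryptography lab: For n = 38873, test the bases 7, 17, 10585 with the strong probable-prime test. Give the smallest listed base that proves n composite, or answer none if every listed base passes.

n − 1 = 38872 = 2^3 · 4859, so s = 3 and d = 4859.
Base 7: x_0 = 7^4859 mod 38873 = 14602. x_0 is neither 1 nor 38872, so continue squaring. x_1 = 14602^2 mod 38873 = 38872. x_1 ≡ −1, so 7 is not a witness.
Base 17: x_0 = 17^4859 mod 38873 = 25294. x_0 is neither 1 nor 38872, so continue squaring. x_1 = 25294^2 mod 38873 = 14602. x_2 = 14602^2 mod 38873 = 38872. x_2 ≡ −1, so 17 is not a witness.
Base 10585: x_0 = 10585^4859 mod 38873 = 25294. x_0 is neither 1 nor 38872, so continue squaring. x_1 = 25294^2 mod 38873 = 14602. x_2 = 14602^2 mod 38873 = 38872. x_2 ≡ −1, so 10585 is not a witness.
No listed base is a witness for 38873.

none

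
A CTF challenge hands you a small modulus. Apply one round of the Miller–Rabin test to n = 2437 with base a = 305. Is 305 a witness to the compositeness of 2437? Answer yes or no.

no

n − 1 = 2436 = 2^2 · 609, so s = 2 and d = 609.
x_0 = 305^609 mod 2437 = 398.
x_0 is neither 1 nor 2436, so continue squaring.
x_1 = 398^2 mod 2437 = 2436.
x_1 ≡ −1, so 305 is not a witness.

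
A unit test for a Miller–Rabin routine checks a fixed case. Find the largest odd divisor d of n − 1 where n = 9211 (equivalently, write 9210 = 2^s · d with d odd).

Halving: 9210 → 4605; 4605 is odd.
So 9210 = 2^1 · 4605.

4605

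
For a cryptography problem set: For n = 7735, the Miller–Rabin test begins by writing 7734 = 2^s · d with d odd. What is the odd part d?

3867

Halving: 7734 → 3867; 3867 is odd.
So 7734 = 2^1 · 3867.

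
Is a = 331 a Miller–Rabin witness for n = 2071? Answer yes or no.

no

n − 1 = 2070 = 2^1 · 1035, so s = 1 and d = 1035.
Repeated squaring mod 2071: 331^1 ≡ 331, 331^2 ≡ 1869, 331^4 ≡ 1455, 331^8 ≡ 463, 331^16 ≡ 1056, 331^32 ≡ 938, 331^64 ≡ 1740, 331^128 ≡ 1869, 331^256 ≡ 1455, 331^512 ≡ 463, 331^1024 ≡ 1056.
1035 = 1024 + 8 + 2 + 1, so 331^1035 ≡ 1056·463·1869·331 ≡ 2070 (mod 2071).
x_0 = 331^1035 mod 2071 = 2070.
x_0 = 2070 ≡ −1, so 331 is not a witness.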